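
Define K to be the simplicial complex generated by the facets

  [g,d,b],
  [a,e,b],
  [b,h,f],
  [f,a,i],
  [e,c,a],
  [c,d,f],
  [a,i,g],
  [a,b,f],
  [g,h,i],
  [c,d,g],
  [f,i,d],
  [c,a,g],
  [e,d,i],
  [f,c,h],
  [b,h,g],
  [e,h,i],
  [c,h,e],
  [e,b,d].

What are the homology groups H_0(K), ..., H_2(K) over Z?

H_0 = Z,  H_1 = Z^2,  H_2 = Z.

Fix the vertex order a < b < c < d < e < f < g < h < i and write every simplex with vertices in increasing order. Then dim K = 2 and the simplices of K are:

  0-simplices (9): a, b, c, d, e, f, g, h, i
  1-simplices (27): ab, ac, ae, af, ag, ai, bd, be, bf, bg, bh, cd, ce, cf, cg, ch, de, df, dg, di, eh, ei, fh, fi, gh, gi, hi
  2-simplices (18): abe, abf, ace, acg, afi, agi, bde, bdg, bfh, bgh, cdf, cdg, ceh, cfh, dei, dfi, ehi, ghi

giving chain groups C_0 ≅ Z^9, C_1 ≅ Z^27, C_2 ≅ Z^18.

The boundary map ∂_1: C_1 → C_0 is given by ∂[p,q] = [q] − [p]. For instance
  ∂ai = i − a.
This gives a 9×27 integer matrix of rank 8; reducing to Smith normal form yields diagonal entries (1,1,1,1,1,1,1,1).

Boundary ∂_2: C_2 → C_1 acts by ∂[p,q,r] = [q,r] − [p,r] + [p,q]. For instance
  ∂bde = de − be + bd,
  ∂ehi = hi − ei + eh.
As a 27×18 matrix over Z this has rank 17, with invariant factors (1,1,1,1,1,1,1,1,1,1,1,1,1,1,1,1,1).

Reading off H_k = ker ∂_k / im ∂_{k+1}:

  H_0: rank C_0 − rank ∂_1 = 9 − 8 = 1, and the invariant factors of ∂_1 are all 1, so H_0 = Z.
  H_1: rank ker ∂_1 − rank ∂_2 = (27 − 8) − 17 = 2, and the invariant factors of ∂_2 are all 1, so H_1 = Z^2.
  H_2: rank ker ∂_2 − rank ∂_3 = (18 − 17) − 0 = 1, and there is no ∂_3, so H_2 = Z.

As a check, the Euler characteristic is 9 − 27 + 18 = 0, which agrees with 1 − 2 + 1 = 0.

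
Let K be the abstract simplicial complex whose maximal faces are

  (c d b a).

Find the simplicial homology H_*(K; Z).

Order the vertices as a < b < c < d. Listing each simplex with vertices in this order, K has dimension 3 with simplices:

  0-simplices (4): a, b, c, d
  1-simplices (6): ab, ac, ad, bc, bd, cd
  2-simplices (4): abc, abd, acd, bcd
  3-simplices (1): abcd

Hence C_0 ≅ Z^4, C_1 ≅ Z^6, C_2 ≅ Z^4, C_3 ≅ Z^1.

Boundary ∂_1: C_1 → C_0 sends each edge [p,q] (with p < q) to q − p. For instance
  ∂ab = b − a.
The resulting 4×6 matrix has rank 3, and its Smith normal form has invariant factors (1,1,1).

∂_2: C_2 → C_1 maps a triangle to the signed sum of its edges. For instance
  ∂bcd = cd − bd + bc,
  ∂acd = cd − ad + ac.
As a 6×4 matrix over Z this has rank 3, with invariant factors (1,1,1).

Boundary ∂_3: C_3 → C_2 sends each 3-simplex σ to the alternating sum Σ_i (−1)^i (σ with its i-th vertex removed). For instance
  ∂abcd = bcd − acd + abd − abc.
As a 4×1 matrix over Z this has rank 1, with invariant factors (1).

Computing H_k = (kernel of ∂_k) / (image of ∂_{k+1}):

  H_0: rank C_0 − rank ∂_1 = 4 − 3 = 1, and the invariant factors of ∂_1 are all 1, so H_0 ≅ Z.
  H_1: rank ker ∂_1 − rank ∂_2 = (6 − 3) − 3 = 0, and the invariant factors of ∂_2 are all 1, so H_1 ≅ 0.
  H_2: rank ker ∂_2 − rank ∂_3 = (4 − 3) − 1 = 0, and the invariant factors of ∂_3 are all 1, so H_2 ≅ 0.
  H_3: rank ker ∂_3 − rank ∂_4 = (1 − 1) − 0 = 0, and there is no ∂_4, so H_3 ≅ 0.

H_0 ≅ Z,  H_1 = 0,  H_2 = 0,  H_3 = 0.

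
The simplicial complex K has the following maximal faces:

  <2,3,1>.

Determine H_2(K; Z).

Fix the vertex order 1 < 2 < 3 and write every simplex with vertices in increasing order. Then dim K = 2 and the simplices of K are:

  0-simplices (3): [1], [2], [3]
  1-simplices (3): [1,2], [1,3], [2,3]
  2-simplices (1): [1,2,3]

so the chain groups are C_0 ≅ Z^3, C_1 ≅ Z^3, C_2 ≅ Z^1.

The boundary map ∂_1: C_1 → C_0 maps an edge to its endpoints' difference, ∂[p,q] = q − p. For instance
  ∂[1,2] = [2] − [1].
This gives a 3×3 integer matrix of rank 2; reducing to Smith normal form yields diagonal entries (1,1).

∂_2: C_2 → C_1 sends each 2-simplex [p,q,r] to [q,r] − [p,r] + [p,q]. For instance
  ∂[1,2,3] = [2,3] − [1,3] + [1,2].
The 3×1 boundary matrix has rank 1 and Smith normal form diag(1).

Reading off H_k = ker ∂_k / im ∂_{k+1}:

  H_2: rank ker ∂_2 − rank ∂_3 = (1 − 1) − 0 = 0, and there is no ∂_3, so H_2 = 0.

H_2 ≅ 0.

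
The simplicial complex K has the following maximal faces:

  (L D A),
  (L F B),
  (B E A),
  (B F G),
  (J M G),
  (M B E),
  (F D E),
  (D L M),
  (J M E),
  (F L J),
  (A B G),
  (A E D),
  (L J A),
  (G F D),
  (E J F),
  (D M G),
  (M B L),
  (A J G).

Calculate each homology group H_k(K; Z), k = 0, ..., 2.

We work with the vertex ordering A < B < D < E < F < G < J < L < M. The simplices of K, each written with vertices in increasing order, are:

  0-simplices (9): A, B, D, E, F, G, J, L, M
  1-simplices (27): AB, AD, AE, AG, AJ, AL, BE, BF, BG, BL, BM, DE, DF, DG, DL, DM, EF, EJ, EM, FG, FJ, FL, GJ, GM, JL, JM, LM
  2-simplices (18): ABE, ABG, ADE, ADL, AGJ, AJL, BEM, BFG, BFL, BLM, DEF, DFG, DGM, DLM, EFJ, EJM, FJL, GJM

so the chain groups are C_0 ≅ Z^9, C_1 ≅ Z^27, C_2 ≅ Z^18.

The boundary map ∂_1: C_1 → C_0 sends each edge [p,q] (with p < q) to q − p. For instance
  ∂GJ = J − G.
The resulting 9×27 matrix has rank 8, and its Smith normal form has invariant factors (1,1,1,1,1,1,1,1).

∂_2: C_2 → C_1 acts by ∂[p,q,r] = [q,r] − [p,r] + [p,q]. For instance
  ∂EJM = JM − EM + EJ,
  ∂ADE = DE − AE + AD.
The 27×18 boundary matrix has rank 17 and Smith normal form diag(1,1,1,1,1,1,1,1,1,1,1,1,1,1,1,1,1).

Computing H_k = (kernel of ∂_k) / (image of ∂_{k+1}):

  H_0: rank C_0 − rank ∂_1 = 9 − 8 = 1, and the invariant factors of ∂_1 are all 1, so H_0 = Z.
  H_1: rank ker ∂_1 − rank ∂_2 = (27 − 8) − 17 = 2, and the invariant factors of ∂_2 are all 1, so H_1 = Z^2.
  H_2: rank ker ∂_2 − rank ∂_3 = (18 − 17) − 0 = 1, and there is no ∂_3, so H_2 = Z.

H_0 ≅ Z,  H_1 ≅ Z^2,  H_2 ≅ Z.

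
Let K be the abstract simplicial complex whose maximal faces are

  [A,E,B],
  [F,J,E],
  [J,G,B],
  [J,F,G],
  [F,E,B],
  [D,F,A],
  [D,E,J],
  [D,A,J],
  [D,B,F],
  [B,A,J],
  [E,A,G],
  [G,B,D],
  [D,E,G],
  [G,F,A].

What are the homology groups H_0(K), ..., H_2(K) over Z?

Take the total order A < B < D < E < F < G < J on the vertex set. Then K (dimension 2) consists of the simplices:

  0-simplices (7): A, B, D, E, F, G, J
  1-simplices (21): AB, AD, AE, AF, AG, AJ, BD, BE, BF, BG, BJ, DE, DF, DG, DJ, EF, EG, EJ, FG, FJ, GJ
  2-simplices (14): ABE, ABJ, ADF, ADJ, AEG, AFG, BDF, BDG, BEF, BGJ, DEG, DEJ, EFJ, FGJ

so the chain groups are C_0 ≅ Z^7, C_1 ≅ Z^21, C_2 ≅ Z^14.

The boundary map ∂_1: C_1 → C_0 sends each edge [p,q] (with p < q) to q − p. For instance
  ∂DG = G − D.
The resulting 7×21 matrix has rank 6, and its Smith normal form has invariant factors (1,1,1,1,1,1).

The boundary map ∂_2: C_2 → C_1 maps a triangle to the signed sum of its edges. For instance
  ∂DEJ = EJ − DJ + DE,
  ∂DEG = EG − DG + DE.
The resulting 21×14 matrix has rank 13, and its Smith normal form has invariant factors (1,1,1,1,1,1,1,1,1,1,1,1,1).

From H_k ≅ ker(∂_k) / im(∂_{k+1}) we obtain:

  H_0: rank C_0 − rank ∂_1 = 7 − 6 = 1, and the invariant factors of ∂_1 are all 1, so H_0 = Z.
  H_1: rank ker ∂_1 − rank ∂_2 = (21 − 6) − 13 = 2, and the invariant factors of ∂_2 are all 1, so H_1 = Z^2.
  H_2: rank ker ∂_2 − rank ∂_3 = (14 − 13) − 0 = 1, and there is no ∂_3, so H_2 = Z.

H_0 ≅ Z,  H_1 ≅ Z^2,  H_2 ≅ Z.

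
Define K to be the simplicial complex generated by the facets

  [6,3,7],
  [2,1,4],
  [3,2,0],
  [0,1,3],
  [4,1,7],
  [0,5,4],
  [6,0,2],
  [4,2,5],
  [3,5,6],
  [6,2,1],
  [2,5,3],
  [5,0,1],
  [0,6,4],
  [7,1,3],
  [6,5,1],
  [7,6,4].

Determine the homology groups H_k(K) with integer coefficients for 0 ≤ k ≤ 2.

H_0 ≅ Z,  H_1 ≅ Z^2,  H_2 ≅ Z.

We work with the vertex ordering 0 < 1 < 2 < 3 < 4 < 5 < 6 < 7. The simplices of K, each written with vertices in increasing order, are:

  0-simplices (8): [0], [1], [2], [3], [4], [5], [6], [7]
  1-simplices (24): (24 of them)
  2-simplices (16): [0,1,3], [0,1,5], [0,2,3], [0,2,6], [0,4,5], [0,4,6], [1,2,4], [1,2,6], [1,3,7], [1,4,7], [1,5,6], [2,3,5], [2,4,5], [3,5,6], [3,6,7], [4,6,7]

Hence C_0 ≅ Z^8, C_1 ≅ Z^24, C_2 ≅ Z^16.

∂_1: C_1 → C_0 maps an edge to its endpoints' difference, ∂[p,q] = q − p.
As a 8×24 matrix over Z this has rank 7, with invariant factors (1,1,1,1,1,1,1).

Boundary ∂_2: C_2 → C_1 acts by ∂[p,q,r] = [q,r] − [p,r] + [p,q]. For instance
  ∂[3,6,7] = [6,7] − [3,7] + [3,6],
  ∂[0,2,6] = [2,6] − [0,6] + [0,2].
This gives a 24×16 integer matrix of rank 15; reducing to Smith normal form yields diagonal entries (1,1,1,1,1,1,1,1,1,1,1,1,1,1,1).

Now H_k = ker ∂_k / im ∂_{k+1}, so:

  H_0: rank C_0 − rank ∂_1 = 8 − 7 = 1, and the invariant factors of ∂_1 are all 1, so H_0 ≅ Z.
  H_1: rank ker ∂_1 − rank ∂_2 = (24 − 7) − 15 = 2, and the invariant factors of ∂_2 are all 1, so H_1 ≅ Z^2.
  H_2: rank ker ∂_2 − rank ∂_3 = (16 − 15) − 0 = 1, and there is no ∂_3, so H_2 ≅ Z.

(K is a triangulation of the torus T^2.)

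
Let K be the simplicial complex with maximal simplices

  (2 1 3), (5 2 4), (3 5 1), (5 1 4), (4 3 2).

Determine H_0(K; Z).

Take the total order 1 < 2 < 3 < 4 < 5 on the vertex set. Then K (dimension 2) consists of the simplices:

  0-simplices (5): [1], [2], [3], [4], [5]
  1-simplices (10): [1,2], [1,3], [1,4], [1,5], [2,3], [2,4], [2,5], [3,4], [3,5], [4,5]
  2-simplices (5): [1,2,3], [1,3,5], [1,4,5], [2,3,4], [2,4,5]

so the chain groups are C_0 ≅ Z^5, C_1 ≅ Z^10, C_2 ≅ Z^5.

Boundary ∂_1: C_1 → C_0 maps an edge to its endpoints' difference, ∂[p,q] = q − p.
The resulting 5×10 matrix has rank 4, and its Smith normal form has invariant factors (1,1,1,1).

∂_2: C_2 → C_1 acts by ∂[p,q,r] = [q,r] − [p,r] + [p,q]. For instance
  ∂[2,4,5] = [4,5] − [2,5] + [2,4],
  ∂[1,3,5] = [3,5] − [1,5] + [1,3].
As a 10×5 matrix over Z this has rank 5, with invariant factors (1,1,1,1,1).

Now H_k = ker ∂_k / im ∂_{k+1}, so:

  H_0: rank C_0 − rank ∂_1 = 5 − 4 = 1, and the invariant factors of ∂_1 are all 1, so H_0 = Z.

H_0 ≅ Z.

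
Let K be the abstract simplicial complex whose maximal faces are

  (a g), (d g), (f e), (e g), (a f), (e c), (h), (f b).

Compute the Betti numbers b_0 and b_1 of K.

b_0 = 2, b_1 = 1.

Fix the vertex order a < b < c < d < e < f < g < h and write every simplex with vertices in increasing order. Then dim K = 1 and the simplices of K are:

  0-simplices (8): a, b, c, d, e, f, g, h
  1-simplices (7): af, ag, bf, ce, dg, ef, eg

giving chain groups C_0 ≅ Z^8, C_1 ≅ Z^7.

Boundary ∂_1: C_1 → C_0 maps an edge to its endpoints' difference, ∂[p,q] = q − p. For instance
  ∂af = f − a.
The resulting 8×7 matrix has rank 6, and its Smith normal form has invariant factors (1,1,1,1,1,1).

Now H_k = ker ∂_k / im ∂_{k+1}, so:

  H_0: rank C_0 − rank ∂_1 = 8 − 6 = 2, and the invariant factors of ∂_1 are all 1, so H_0 ≅ Z^2.
  H_1: rank ker ∂_1 − rank ∂_2 = (7 − 6) − 0 = 1, and there is no ∂_2, so H_1 ≅ Z.

Hence the Betti numbers are b_0 = 2, b_1 = 1.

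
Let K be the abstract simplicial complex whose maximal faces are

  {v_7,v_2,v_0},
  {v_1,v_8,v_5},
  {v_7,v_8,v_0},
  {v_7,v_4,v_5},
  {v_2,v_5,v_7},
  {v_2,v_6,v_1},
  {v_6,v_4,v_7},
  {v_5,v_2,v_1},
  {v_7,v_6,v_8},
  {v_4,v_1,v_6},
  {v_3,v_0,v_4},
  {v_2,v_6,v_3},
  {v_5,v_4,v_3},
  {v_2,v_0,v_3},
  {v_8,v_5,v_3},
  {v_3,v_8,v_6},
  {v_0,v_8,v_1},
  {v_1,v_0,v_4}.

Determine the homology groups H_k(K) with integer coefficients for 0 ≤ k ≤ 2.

We work with the vertex ordering v_0 < v_1 < v_2 < v_3 < v_4 < v_5 < v_6 < v_7 < v_8. The simplices of K, each written with vertices in increasing order, are:

  0-simplices (9): [v_0], [v_1], [v_2], [v_3], [v_4], [v_5], [v_6], [v_7], [v_8]
  1-simplices (27): (27 of them)
  2-simplices (18): (18 of them)

giving chain groups C_0 ≅ Z^9, C_1 ≅ Z^27, C_2 ≅ Z^18.

∂_1: C_1 → C_0 sends each edge [p,q] (with p < q) to q − p. For instance
  ∂[v_3,v_8] = [v_8] − [v_3].
The resulting 9×27 matrix has rank 8, and its Smith normal form has invariant factors (1,1,1,1,1,1,1,1).

Boundary ∂_2: C_2 → C_1 acts by ∂[p,q,r] = [q,r] − [p,r] + [p,q]. For instance
  ∂[v_0,v_2,v_7] = [v_2,v_7] − [v_0,v_7] + [v_0,v_2],
  ∂[v_0,v_1,v_4] = [v_1,v_4] − [v_0,v_4] + [v_0,v_1].
The resulting 27×18 matrix has rank 17, and its Smith normal form has invariant factors (1,1,1,1,1,1,1,1,1,1,1,1,1,1,1,1,1).

Computing H_k = (kernel of ∂_k) / (image of ∂_{k+1}):

  H_0: rank C_0 − rank ∂_1 = 9 − 8 = 1, and the invariant factors of ∂_1 are all 1, so H_0 = Z.
  H_1: rank ker ∂_1 − rank ∂_2 = (27 − 8) − 17 = 2, and the invariant factors of ∂_2 are all 1, so H_1 = Z^2.
  H_2: rank ker ∂_2 − rank ∂_3 = (18 − 17) − 0 = 1, and there is no ∂_3, so H_2 = Z.

H_0 ≅ Z,  H_1 ≅ Z^2,  H_2 ≅ Z.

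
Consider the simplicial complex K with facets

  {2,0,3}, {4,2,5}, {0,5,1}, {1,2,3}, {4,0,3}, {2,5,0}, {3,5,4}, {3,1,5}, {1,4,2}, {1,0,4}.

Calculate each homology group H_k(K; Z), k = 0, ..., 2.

H_0 ≅ Z,  H_1 ≅ Z_2,  H_2 = 0.

We work with the vertex ordering 0 < 1 < 2 < 3 < 4 < 5. The simplices of K, each written with vertices in increasing order, are:

  0-simplices (6): [0], [1], [2], [3], [4], [5]
  1-simplices (15): [0,1], [0,2], [0,3], [0,4], [0,5], [1,2], [1,3], [1,4], [1,5], [2,3], [2,4], [2,5], [3,4], [3,5], [4,5]
  2-simplices (10): [0,1,4], [0,1,5], [0,2,3], [0,2,5], [0,3,4], [1,2,3], [1,2,4], [1,3,5], [2,4,5], [3,4,5]

giving chain groups C_0 ≅ Z^6, C_1 ≅ Z^15, C_2 ≅ Z^10.

The boundary map ∂_1: C_1 → C_0 maps an edge to its endpoints' difference, ∂[p,q] = q − p.
As a 6×15 matrix over Z this has rank 5, with invariant factors (1,1,1,1,1).

Boundary ∂_2: C_2 → C_1 maps a triangle to the signed sum of its edges. For instance
  ∂[3,4,5] = [4,5] − [3,5] + [3,4],
  ∂[1,2,3] = [2,3] − [1,3] + [1,2].
As a 15×10 matrix over Z this has rank 10, with invariant factors (1,1,1,1,1,1,1,1,1,2).

From H_k ≅ ker(∂_k) / im(∂_{k+1}) we obtain:

  H_0: rank C_0 − rank ∂_1 = 6 − 5 = 1, and the invariant factors of ∂_1 are all 1, so H_0 ≅ Z.
  H_1: rank ker ∂_1 − rank ∂_2 = (15 − 5) − 10 = 0, and ∂_2 has invariant factor 2 > 1, so H_1 ≅ Z_2.
  H_2: rank ker ∂_2 − rank ∂_3 = (10 − 10) − 0 = 0, and there is no ∂_3, so H_2 ≅ 0.

As a check, the Euler characteristic is 6 − 15 + 10 = 1, which agrees with 1 − 0 + 0 = 1.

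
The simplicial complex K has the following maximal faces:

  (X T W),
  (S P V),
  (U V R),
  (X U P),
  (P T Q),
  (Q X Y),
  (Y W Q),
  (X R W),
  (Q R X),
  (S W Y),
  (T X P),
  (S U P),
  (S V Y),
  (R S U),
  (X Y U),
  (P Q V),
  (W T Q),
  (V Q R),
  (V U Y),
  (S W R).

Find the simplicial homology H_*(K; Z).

H_0 ≅ Z,  H_1 ≅ Z ⊕ Z/2,  H_2 = 0.

Fix the vertex order P < Q < R < S < T < U < V < W < X < Y and write every simplex with vertices in increasing order. Then dim K = 2 and the simplices of K are:

  0-simplices (10): P, Q, R, S, T, U, V, W, X, Y
  1-simplices (30): PQ, PS, PT, PU, PV, PX, QR, QT, QV, QW, QX, QY, RS, RU, RV, RW, RX, SU, SV, SW, SY, TW, TX, UV, UX, UY, VY, WX, WY, XY
  2-simplices (20): PQT, PQV, PSU, PSV, PTX, PUX, QRV, QRX, QTW, QWY, QXY, RSU, RSW, RUV, RWX, SVY, SWY, TWX, UVY, UXY

so the chain groups are C_0 ≅ Z^10, C_1 ≅ Z^30, C_2 ≅ Z^20.

Boundary ∂_1: C_1 → C_0 maps an edge to its endpoints' difference, ∂[p,q] = q − p. For instance
  ∂SY = Y − S.
The resulting 10×30 matrix has rank 9, and its Smith normal form has invariant factors (1,1,1,1,1,1,1,1,1).

Boundary ∂_2: C_2 → C_1 maps a triangle to the signed sum of its edges. For instance
  ∂PSU = SU − PU + PS,
  ∂PUX = UX − PX + PU.
The 30×20 boundary matrix has rank 20 and Smith normal form diag(1,1,1,1,1,1,1,1,1,1,1,1,1,1,1,1,1,1,1,2).

Computing H_k = (kernel of ∂_k) / (image of ∂_{k+1}):

  H_0: rank C_0 − rank ∂_1 = 10 − 9 = 1, and the invariant factors of ∂_1 are all 1, so H_0 = Z.
  H_1: rank ker ∂_1 − rank ∂_2 = (30 − 9) − 20 = 1, and ∂_2 has invariant factor 2 > 1, so H_1 = Z ⊕ Z/2.
  H_2: rank ker ∂_2 − rank ∂_3 = (20 − 20) − 0 = 0, and there is no ∂_3, so H_2 = 0.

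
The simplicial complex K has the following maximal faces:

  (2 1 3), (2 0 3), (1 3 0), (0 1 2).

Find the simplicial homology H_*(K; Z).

Fix the vertex order 0 < 1 < 2 < 3 and write every simplex with vertices in increasing order. Then dim K = 2 and the simplices of K are:

  0-simplices (4): [0], [1], [2], [3]
  1-simplices (6): [0,1], [0,2], [0,3], [1,2], [1,3], [2,3]
  2-simplices (4): [0,1,2], [0,1,3], [0,2,3], [1,2,3]

Hence C_0 ≅ Z^4, C_1 ≅ Z^6, C_2 ≅ Z^4.

Boundary ∂_1: C_1 → C_0 sends each edge [p,q] (with p < q) to q − p.
The 4×6 boundary matrix has rank 3 and Smith normal form diag(1,1,1).

Boundary ∂_2: C_2 → C_1 acts by ∂[p,q,r] = [q,r] − [p,r] + [p,q]. For instance
  ∂[0,2,3] = [2,3] − [0,3] + [0,2],
  ∂[1,2,3] = [2,3] − [1,3] + [1,2].
The 6×4 boundary matrix has rank 3 and Smith normal form diag(1,1,1).

Now H_k = ker ∂_k / im ∂_{k+1}, so:

  H_0: rank C_0 − rank ∂_1 = 4 − 3 = 1, and the invariant factors of ∂_1 are all 1, so H_0 ≅ Z.
  H_1: rank ker ∂_1 − rank ∂_2 = (6 − 3) − 3 = 0, and the invariant factors of ∂_2 are all 1, so H_1 ≅ 0.
  H_2: rank ker ∂_2 − rank ∂_3 = (4 − 3) − 0 = 1, and there is no ∂_3, so H_2 ≅ Z.

As a check, the Euler characteristic is 4 − 6 + 4 = 2, which agrees with 1 − 0 + 1 = 2.

H_0 = Z,  H_1 = 0,  H_2 = Z.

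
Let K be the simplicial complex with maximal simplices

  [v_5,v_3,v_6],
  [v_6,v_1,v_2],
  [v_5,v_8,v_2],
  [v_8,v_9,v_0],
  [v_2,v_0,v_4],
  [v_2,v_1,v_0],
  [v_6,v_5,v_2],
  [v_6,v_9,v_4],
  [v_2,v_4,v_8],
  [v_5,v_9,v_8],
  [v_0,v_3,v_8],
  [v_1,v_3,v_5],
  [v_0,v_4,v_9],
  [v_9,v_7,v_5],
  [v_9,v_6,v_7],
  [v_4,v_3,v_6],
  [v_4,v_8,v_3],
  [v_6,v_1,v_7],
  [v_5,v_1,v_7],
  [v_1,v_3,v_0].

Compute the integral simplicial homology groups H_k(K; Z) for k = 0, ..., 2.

H_0 = Z,  H_1 = Z ⊕ Z/2,  H_2 = 0.

K has 10 vertices, 30 edges, 20 triangles.
rank ∂_0 = 0, rank ∂_1 = 9 ⇒ b_0 = 10 − 0 − 9 = 1; all invariant factors of ∂_1 are 1 so no torsion. So H_0 = Z.
rank ∂_1 = 9, rank ∂_2 = 20 ⇒ b_1 = 30 − 9 − 20 = 1; ∂_2 has invariant factor(s) [2] giving torsion. So H_1 = Z ⊕ Z/2.
rank ∂_2 = 20, rank ∂_3 = 0 ⇒ b_2 = 20 − 20 − 0 = 0. So H_2 = 0.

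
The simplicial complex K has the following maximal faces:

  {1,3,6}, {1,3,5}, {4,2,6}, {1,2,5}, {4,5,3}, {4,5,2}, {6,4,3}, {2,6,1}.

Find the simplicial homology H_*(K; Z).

Order the vertices as 1 < 2 < 3 < 4 < 5 < 6. Listing each simplex with vertices in this order, K has dimension 2 with simplices:

  0-simplices (6): [1], [2], [3], [4], [5], [6]
  1-simplices (12): [1,2], [1,3], [1,5], [1,6], [2,4], [2,5], [2,6], [3,4], [3,5], [3,6], [4,5], [4,6]
  2-simplices (8): [1,2,5], [1,2,6], [1,3,5], [1,3,6], [2,4,5], [2,4,6], [3,4,5], [3,4,6]

Hence C_0 ≅ Z^6, C_1 ≅ Z^12, C_2 ≅ Z^8.

Boundary ∂_1: C_1 → C_0 sends each edge [p,q] (with p < q) to q − p. For instance
  ∂[1,6] = [6] − [1].
The 6×12 boundary matrix has rank 5 and Smith normal form diag(1,1,1,1,1).

∂_2: C_2 → C_1 sends each 2-simplex [p,q,r] to [q,r] − [p,r] + [p,q]. For instance
  ∂[2,4,5] = [4,5] − [2,5] + [2,4],
  ∂[1,2,6] = [2,6] − [1,6] + [1,2].
The resulting 12×8 matrix has rank 7, and its Smith normal form has invariant factors (1,1,1,1,1,1,1).

From H_k ≅ ker(∂_k) / im(∂_{k+1}) we obtain:

  H_0: rank C_0 − rank ∂_1 = 6 − 5 = 1, and the invariant factors of ∂_1 are all 1, so H_0 ≅ Z.
  H_1: rank ker ∂_1 − rank ∂_2 = (12 − 5) − 7 = 0, and the invariant factors of ∂_2 are all 1, so H_1 ≅ 0.
  H_2: rank ker ∂_2 − rank ∂_3 = (8 − 7) − 0 = 1, and there is no ∂_3, so H_2 ≅ Z.

As a check, the Euler characteristic is 6 − 12 + 8 = 2, which agrees with 1 − 0 + 1 = 2.

H_0 = Z,  H_1 = 0,  H_2 = Z.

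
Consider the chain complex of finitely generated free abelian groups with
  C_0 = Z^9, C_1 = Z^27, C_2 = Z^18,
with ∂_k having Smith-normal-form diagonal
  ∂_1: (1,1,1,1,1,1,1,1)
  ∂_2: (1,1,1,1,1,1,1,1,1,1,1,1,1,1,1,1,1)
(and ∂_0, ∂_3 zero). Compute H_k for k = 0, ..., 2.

H_0: b_0 = 9 − 0 − 8 = 1; torsion from ∂_1 factors > 1: none. So H_0 ≅ Z.
H_1: b_1 = 27 − 8 − 17 = 2; torsion from ∂_2 factors > 1: none. So H_1 ≅ Z^2.
H_2: b_2 = 18 − 17 − 0 = 1; torsion from ∂_3 factors > 1: none. So H_2 ≅ Z.

H_0 ≅ Z,  H_1 ≅ Z^2,  H_2 ≅ Z.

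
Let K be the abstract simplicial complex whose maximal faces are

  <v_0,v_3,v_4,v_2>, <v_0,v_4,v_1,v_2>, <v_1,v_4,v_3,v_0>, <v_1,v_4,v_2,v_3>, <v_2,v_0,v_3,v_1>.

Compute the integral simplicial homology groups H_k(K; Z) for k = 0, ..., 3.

Take the total order v_0 < v_1 < v_2 < v_3 < v_4 on the vertex set. Then K (dimension 3) consists of the simplices:

  0-simplices (5): [v_0], [v_1], [v_2], [v_3], [v_4]
  1-simplices (10): [v_0,v_1], [v_0,v_2], [v_0,v_3], [v_0,v_4], [v_1,v_2], [v_1,v_3], [v_1,v_4], [v_2,v_3], [v_2,v_4], [v_3,v_4]
  2-simplices (10): [v_0,v_1,v_2], [v_0,v_1,v_3], [v_0,v_1,v_4], [v_0,v_2,v_3], [v_0,v_2,v_4], [v_0,v_3,v_4], [v_1,v_2,v_3], [v_1,v_2,v_4], [v_1,v_3,v_4], [v_2,v_3,v_4]
  3-simplices (5): [v_0,v_1,v_2,v_3], [v_0,v_1,v_2,v_4], [v_0,v_1,v_3,v_4], [v_0,v_2,v_3,v_4], [v_1,v_2,v_3,v_4]

so the chain groups are C_0 ≅ Z^5, C_1 ≅ Z^10, C_2 ≅ Z^10, C_3 ≅ Z^5.

∂_1: C_1 → C_0 sends each edge [p,q] (with p < q) to q − p. For instance
  ∂[v_1,v_3] = [v_3] − [v_1].
The 5×10 boundary matrix has rank 4 and Smith normal form diag(1,1,1,1).

The boundary map ∂_2: C_2 → C_1 sends each 2-simplex [p,q,r] to [q,r] − [p,r] + [p,q]. For instance
  ∂[v_0,v_2,v_4] = [v_2,v_4] − [v_0,v_4] + [v_0,v_2],
  ∂[v_0,v_1,v_2] = [v_1,v_2] − [v_0,v_2] + [v_0,v_1].
As a 10×10 matrix over Z this has rank 6, with invariant factors (1,1,1,1,1,1).

∂_3: C_3 → C_2 sends each 3-simplex σ to the alternating sum Σ_i (−1)^i (σ with its i-th vertex removed). For instance
  ∂[v_0,v_1,v_2,v_3] = [v_1,v_2,v_3] − [v_0,v_2,v_3] + [v_0,v_1,v_3] − [v_0,v_1,v_2],
  ∂[v_1,v_2,v_3,v_4] = [v_2,v_3,v_4] − [v_1,v_3,v_4] + [v_1,v_2,v_4] − [v_1,v_2,v_3].
As a 10×5 matrix over Z this has rank 4, with invariant factors (1,1,1,1).

Reading off H_k = ker ∂_k / im ∂_{k+1}:

  H_0: rank C_0 − rank ∂_1 = 5 − 4 = 1, and the invariant factors of ∂_1 are all 1, so H_0 = Z.
  H_1: rank ker ∂_1 − rank ∂_2 = (10 − 4) − 6 = 0, and the invariant factors of ∂_2 are all 1, so H_1 = 0.
  H_2: rank ker ∂_2 − rank ∂_3 = (10 − 6) − 4 = 0, and the invariant factors of ∂_3 are all 1, so H_2 = 0.
  H_3: rank ker ∂_3 − rank ∂_4 = (5 − 4) − 0 = 1, and there is no ∂_4, so H_3 = Z.

As a check, the Euler characteristic is 5 − 10 + 10 − 5 = 0, which agrees with 1 − 0 + 0 − 1 = 0.

H_0 ≅ Z,  H_1 = 0,  H_2 = 0,  H_3 ≅ Z.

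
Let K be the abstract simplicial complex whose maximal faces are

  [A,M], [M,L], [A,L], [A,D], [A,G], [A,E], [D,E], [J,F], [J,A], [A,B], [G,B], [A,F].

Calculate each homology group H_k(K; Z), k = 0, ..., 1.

Fix the vertex order A < B < D < E < F < G < J < L < M and write every simplex with vertices in increasing order. Then dim K = 1 and the simplices of K are:

  0-simplices (9): A, B, D, E, F, G, J, L, M
  1-simplices (12): AB, AD, AE, AF, AG, AJ, AL, AM, BG, DE, FJ, LM

Hence C_0 ≅ Z^9, C_1 ≅ Z^12.

The boundary map ∂_1: C_1 → C_0 sends each edge [p,q] (with p < q) to q − p.
As a 9×12 matrix over Z this has rank 8, with invariant factors (1,1,1,1,1,1,1,1).

Reading off H_k = ker ∂_k / im ∂_{k+1}:

  H_0: rank C_0 − rank ∂_1 = 9 − 8 = 1, and the invariant factors of ∂_1 are all 1, so H_0 ≅ Z.
  H_1: rank ker ∂_1 − rank ∂_2 = (12 − 8) − 0 = 4, and there is no ∂_2, so H_1 ≅ Z^4.

(K is a triangulation of a wedge of 4 circles.)

H_0 = Z,  H_1 = Z^4.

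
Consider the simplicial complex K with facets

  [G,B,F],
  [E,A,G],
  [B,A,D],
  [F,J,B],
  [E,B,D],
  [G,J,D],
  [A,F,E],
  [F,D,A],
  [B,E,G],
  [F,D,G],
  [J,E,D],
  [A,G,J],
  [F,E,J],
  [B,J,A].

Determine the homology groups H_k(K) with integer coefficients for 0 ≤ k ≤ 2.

H_0 = Z,  H_1 = Z^2,  H_2 = Z.

Fix the vertex order A < B < D < E < F < G < J and write every simplex with vertices in increasing order. Then dim K = 2 and the simplices of K are:

  0-simplices (7): A, B, D, E, F, G, J
  1-simplices (21): AB, AD, AE, AF, AG, AJ, BD, BE, BF, BG, BJ, DE, DF, DG, DJ, EF, EG, EJ, FG, FJ, GJ
  2-simplices (14): ABD, ABJ, ADF, AEF, AEG, AGJ, BDE, BEG, BFG, BFJ, DEJ, DFG, DGJ, EFJ

so the chain groups are C_0 ≅ Z^7, C_1 ≅ Z^21, C_2 ≅ Z^14.

∂_1: C_1 → C_0 is given by ∂[p,q] = [q] − [p]. For instance
  ∂BJ = J − B.
The resulting 7×21 matrix has rank 6, and its Smith normal form has invariant factors (1,1,1,1,1,1).

∂_2: C_2 → C_1 acts by ∂[p,q,r] = [q,r] − [p,r] + [p,q]. For instance
  ∂AEF = EF − AF + AE,
  ∂DGJ = GJ − DJ + DG.
This gives a 21×14 integer matrix of rank 13; reducing to Smith normal form yields diagonal entries (1,1,1,1,1,1,1,1,1,1,1,1,1).

Computing H_k = (kernel of ∂_k) / (image of ∂_{k+1}):

  H_0: rank C_0 − rank ∂_1 = 7 − 6 = 1, and the invariant factors of ∂_1 are all 1, so H_0 = Z.
  H_1: rank ker ∂_1 − rank ∂_2 = (21 − 6) − 13 = 2, and the invariant factors of ∂_2 are all 1, so H_1 = Z^2.
  H_2: rank ker ∂_2 − rank ∂_3 = (14 − 13) − 0 = 1, and there is no ∂_3, so H_2 = Z.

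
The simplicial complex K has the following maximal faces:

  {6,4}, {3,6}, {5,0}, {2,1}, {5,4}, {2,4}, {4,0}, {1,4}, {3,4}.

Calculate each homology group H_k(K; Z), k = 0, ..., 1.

Order the vertices as 0 < 1 < 2 < 3 < 4 < 5 < 6. Listing each simplex with vertices in this order, K has dimension 1 with simplices:

  0-simplices (7): [0], [1], [2], [3], [4], [5], [6]
  1-simplices (9): [0,4], [0,5], [1,2], [1,4], [2,4], [3,4], [3,6], [4,5], [4,6]

so the chain groups are C_0 ≅ Z^7, C_1 ≅ Z^9.

∂_1: C_1 → C_0 sends each edge [p,q] (with p < q) to q − p. For instance
  ∂[4,5] = [5] − [4].
As a 7×9 matrix over Z this has rank 6, with invariant factors (1,1,1,1,1,1).

From H_k ≅ ker(∂_k) / im(∂_{k+1}) we obtain:

  H_0: rank C_0 − rank ∂_1 = 7 − 6 = 1, and the invariant factors of ∂_1 are all 1, so H_0 ≅ Z.
  H_1: rank ker ∂_1 − rank ∂_2 = (9 − 6) − 0 = 3, and there is no ∂_2, so H_1 ≅ Z^3.

H_0 = Z,  H_1 = Z^3.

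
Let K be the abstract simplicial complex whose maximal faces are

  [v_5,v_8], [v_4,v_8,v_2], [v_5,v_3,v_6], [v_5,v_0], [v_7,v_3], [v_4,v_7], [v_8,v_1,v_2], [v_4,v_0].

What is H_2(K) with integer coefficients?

Take the total order v_0 < v_1 < v_2 < v_3 < v_4 < v_5 < v_6 < v_7 < v_8 on the vertex set. Then K (dimension 2) consists of the simplices:

  0-simplices (9): [v_0], [v_1], [v_2], [v_3], [v_4], [v_5], [v_6], [v_7], [v_8]
  1-simplices (13): [v_0,v_4], [v_0,v_5], [v_1,v_2], [v_1,v_8], [v_2,v_4], [v_2,v_8], [v_3,v_5], [v_3,v_6], [v_3,v_7], [v_4,v_7], [v_4,v_8], [v_5,v_6], [v_5,v_8]
  2-simplices (3): [v_1,v_2,v_8], [v_2,v_4,v_8], [v_3,v_5,v_6]

so the chain groups are C_0 ≅ Z^9, C_1 ≅ Z^13, C_2 ≅ Z^3.

∂_1: C_1 → C_0 sends each edge [p,q] (with p < q) to q − p.
The resulting 9×13 matrix has rank 8, and its Smith normal form has invariant factors (1,1,1,1,1,1,1,1).

The boundary map ∂_2: C_2 → C_1 acts by ∂[p,q,r] = [q,r] − [p,r] + [p,q]. For instance
  ∂[v_3,v_5,v_6] = [v_5,v_6] − [v_3,v_6] + [v_3,v_5],
  ∂[v_1,v_2,v_8] = [v_2,v_8] − [v_1,v_8] + [v_1,v_2].
As a 13×3 matrix over Z this has rank 3, with invariant factors (1,1,1).

From H_k ≅ ker(∂_k) / im(∂_{k+1}) we obtain:

  H_2: rank ker ∂_2 − rank ∂_3 = (3 − 3) − 0 = 0, and there is no ∂_3, so H_2 = 0.

H_2 = 0.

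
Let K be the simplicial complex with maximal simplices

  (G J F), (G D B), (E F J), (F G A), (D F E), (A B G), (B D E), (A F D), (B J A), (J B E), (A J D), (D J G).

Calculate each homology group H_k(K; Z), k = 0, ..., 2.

We work with the vertex ordering A < B < D < E < F < G < J. The simplices of K, each written with vertices in increasing order, are:

  0-simplices (7): A, B, D, E, F, G, J
  1-simplices (18): AB, AD, AF, AG, AJ, BD, BE, BG, BJ, DE, DF, DG, DJ, EF, EJ, FG, FJ, GJ
  2-simplices (12): ABG, ABJ, ADF, ADJ, AFG, BDE, BDG, BEJ, DEF, DGJ, EFJ, FGJ

so the chain groups are C_0 ≅ Z^7, C_1 ≅ Z^18, C_2 ≅ Z^12.

Boundary ∂_1: C_1 → C_0 is given by ∂[p,q] = [q] − [p].
The resulting 7×18 matrix has rank 6, and its Smith normal form has invariant factors (1,1,1,1,1,1).

Boundary ∂_2: C_2 → C_1 sends each 2-simplex [p,q,r] to [q,r] − [p,r] + [p,q]. For instance
  ∂ADF = DF − AF + AD,
  ∂FGJ = GJ − FJ + FG.
The resulting 18×12 matrix has rank 12, and its Smith normal form has invariant factors (1,1,1,1,1,1,1,1,1,1,1,2).

Now H_k = ker ∂_k / im ∂_{k+1}, so:

  H_0: rank C_0 − rank ∂_1 = 7 − 6 = 1, and the invariant factors of ∂_1 are all 1, so H_0 ≅ Z.
  H_1: rank ker ∂_1 − rank ∂_2 = (18 − 6) − 12 = 0, and ∂_2 has invariant factor 2 > 1, so H_1 ≅ Z/2.
  H_2: rank ker ∂_2 − rank ∂_3 = (12 − 12) − 0 = 0, and there is no ∂_3, so H_2 ≅ 0.

As a check, the Euler characteristic is 7 − 18 + 12 = 1, which agrees with 1 − 0 + 0 = 1.
(K is a triangulation of the real projective plane RP^2.)

H_0 ≅ Z,  H_1 ≅ Z/2,  H_2 = 0.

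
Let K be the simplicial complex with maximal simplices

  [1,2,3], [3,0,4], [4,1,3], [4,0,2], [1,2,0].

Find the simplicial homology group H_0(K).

We work with the vertex ordering 0 < 1 < 2 < 3 < 4. The simplices of K, each written with vertices in increasing order, are:

  0-simplices (5): [0], [1], [2], [3], [4]
  1-simplices (10): [0,1], [0,2], [0,3], [0,4], [1,2], [1,3], [1,4], [2,3], [2,4], [3,4]
  2-simplices (5): [0,1,2], [0,2,4], [0,3,4], [1,2,3], [1,3,4]

so the chain groups are C_0 ≅ Z^5, C_1 ≅ Z^10, C_2 ≅ Z^5.

∂_1: C_1 → C_0 sends each edge [p,q] (with p < q) to q − p. For instance
  ∂[1,3] = [3] − [1].
This gives a 5×10 integer matrix of rank 4; reducing to Smith normal form yields diagonal entries (1,1,1,1).

Boundary ∂_2: C_2 → C_1 sends each 2-simplex [p,q,r] to [q,r] − [p,r] + [p,q]. For instance
  ∂[1,2,3] = [2,3] − [1,3] + [1,2],
  ∂[0,1,2] = [1,2] − [0,2] + [0,1].
This gives a 10×5 integer matrix of rank 5; reducing to Smith normal form yields diagonal entries (1,1,1,1,1).

From H_k ≅ ker(∂_k) / im(∂_{k+1}) we obtain:

  H_0: rank C_0 − rank ∂_1 = 5 − 4 = 1, and the invariant factors of ∂_1 are all 1, so H_0 ≅ Z.

H_0 = Z.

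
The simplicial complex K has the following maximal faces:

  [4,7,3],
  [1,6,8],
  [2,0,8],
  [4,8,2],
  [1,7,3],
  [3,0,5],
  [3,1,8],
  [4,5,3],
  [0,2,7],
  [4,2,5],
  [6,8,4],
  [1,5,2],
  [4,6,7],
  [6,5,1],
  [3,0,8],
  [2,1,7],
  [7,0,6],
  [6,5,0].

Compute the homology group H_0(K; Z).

We work with the vertex ordering 0 < 1 < 2 < 3 < 4 < 5 < 6 < 7 < 8. The simplices of K, each written with vertices in increasing order, are:

  0-simplices (9): [0], [1], [2], [3], [4], [5], [6], [7], [8]
  1-simplices (27): (27 of them)
  2-simplices (18): [0,2,7], [0,2,8], [0,3,5], [0,3,8], [0,5,6], [0,6,7], [1,2,5], [1,2,7], [1,3,7], [1,3,8], [1,5,6], [1,6,8], [2,4,5], [2,4,8], [3,4,5], [3,4,7], [4,6,7], [4,6,8]

Hence C_0 ≅ Z^9, C_1 ≅ Z^27, C_2 ≅ Z^18.

The boundary map ∂_1: C_1 → C_0 sends each edge [p,q] (with p < q) to q − p. For instance
  ∂[3,8] = [8] − [3].
As a 9×27 matrix over Z this has rank 8, with invariant factors (1,1,1,1,1,1,1,1).

∂_2: C_2 → C_1 maps a triangle to the signed sum of its edges. For instance
  ∂[1,2,5] = [2,5] − [1,5] + [1,2],
  ∂[0,2,7] = [2,7] − [0,7] + [0,2].
The resulting 27×18 matrix has rank 17, and its Smith normal form has invariant factors (1,1,1,1,1,1,1,1,1,1,1,1,1,1,1,1,1).

Reading off H_k = ker ∂_k / im ∂_{k+1}:

  H_0: rank C_0 − rank ∂_1 = 9 − 8 = 1, and the invariant factors of ∂_1 are all 1, so H_0 ≅ Z.

H_0 = Z.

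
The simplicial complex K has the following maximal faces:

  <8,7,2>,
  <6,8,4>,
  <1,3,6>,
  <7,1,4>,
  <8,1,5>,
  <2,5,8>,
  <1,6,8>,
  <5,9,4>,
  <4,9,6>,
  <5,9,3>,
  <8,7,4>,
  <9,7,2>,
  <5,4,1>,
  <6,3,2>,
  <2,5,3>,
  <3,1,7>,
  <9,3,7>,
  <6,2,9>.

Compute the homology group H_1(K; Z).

H_1 ≅ Z × Z/2.

Take the total order 1 < 2 < 3 < 4 < 5 < 6 < 7 < 8 < 9 on the vertex set. Then K (dimension 2) consists of the simplices:

  0-simplices (9): [1], [2], [3], [4], [5], [6], [7], [8], [9]
  1-simplices (27): (27 of them)
  2-simplices (18): [1,3,6], [1,3,7], [1,4,5], [1,4,7], [1,5,8], [1,6,8], [2,3,5], [2,3,6], [2,5,8], [2,6,9], [2,7,8], [2,7,9], [3,5,9], [3,7,9], [4,5,9], [4,6,8], [4,6,9], [4,7,8]

Hence C_0 ≅ Z^9, C_1 ≅ Z^27, C_2 ≅ Z^18.

The boundary map ∂_1: C_1 → C_0 maps an edge to its endpoints' difference, ∂[p,q] = q − p.
As a 9×27 matrix over Z this has rank 8, with invariant factors (1,1,1,1,1,1,1,1).

∂_2: C_2 → C_1 sends each 2-simplex [p,q,r] to [q,r] − [p,r] + [p,q]. For instance
  ∂[4,5,9] = [5,9] − [4,9] + [4,5],
  ∂[2,7,8] = [7,8] − [2,8] + [2,7].
This gives a 27×18 integer matrix of rank 18; reducing to Smith normal form yields diagonal entries (1,1,1,1,1,1,1,1,1,1,1,1,1,1,1,1,1,2).

Now H_k = ker ∂_k / im ∂_{k+1}, so:

  H_1: rank ker ∂_1 − rank ∂_2 = (27 − 8) − 18 = 1, and ∂_2 has invariant factor 2 > 1, so H_1 = Z × Z/2.

(K is a triangulation of the Klein bottle.)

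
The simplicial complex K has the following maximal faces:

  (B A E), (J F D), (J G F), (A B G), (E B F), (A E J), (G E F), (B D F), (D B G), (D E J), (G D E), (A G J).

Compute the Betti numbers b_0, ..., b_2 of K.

b_0 = 1, b_1 = 0, b_2 = 0.

We work with the vertex ordering A < B < D < E < F < G < J. The simplices of K, each written with vertices in increasing order, are:

  0-simplices (7): A, B, D, E, F, G, J
  1-simplices (18): AB, AE, AG, AJ, BD, BE, BF, BG, DE, DF, DG, DJ, EF, EG, EJ, FG, FJ, GJ
  2-simplices (12): ABE, ABG, AEJ, AGJ, BDF, BDG, BEF, DEG, DEJ, DFJ, EFG, FGJ

giving chain groups C_0 ≅ Z^7, C_1 ≅ Z^18, C_2 ≅ Z^12.

The boundary map ∂_1: C_1 → C_0 is given by ∂[p,q] = [q] − [p]. For instance
  ∂DF = F − D.
The 7×18 boundary matrix has rank 6 and Smith normal form diag(1,1,1,1,1,1).

Boundary ∂_2: C_2 → C_1 maps a triangle to the signed sum of its edges. For instance
  ∂BEF = EF − BF + BE,
  ∂BDG = DG − BG + BD.
The 18×12 boundary matrix has rank 12 and Smith normal form diag(1,1,1,1,1,1,1,1,1,1,1,2).

Now H_k = ker ∂_k / im ∂_{k+1}, so:

  H_0: rank C_0 − rank ∂_1 = 7 − 6 = 1, and the invariant factors of ∂_1 are all 1, so H_0 = Z.
  H_1: rank ker ∂_1 − rank ∂_2 = (18 − 6) − 12 = 0, and ∂_2 has invariant factor 2 > 1, so H_1 = Z/2.
  H_2: rank ker ∂_2 − rank ∂_3 = (12 − 12) − 0 = 0, and there is no ∂_3, so H_2 = 0.

(K is a triangulation of the real projective plane RP^2.)

Hence the Betti numbers are b_0 = 1, b_1 = 0, b_2 = 0.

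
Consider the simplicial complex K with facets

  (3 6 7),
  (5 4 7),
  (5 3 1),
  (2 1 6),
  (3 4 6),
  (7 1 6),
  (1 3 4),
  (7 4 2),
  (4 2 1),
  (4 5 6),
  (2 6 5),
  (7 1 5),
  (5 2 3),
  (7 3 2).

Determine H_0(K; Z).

H_0 = Z.

Take the total order 1 < 2 < 3 < 4 < 5 < 6 < 7 on the vertex set. Then K (dimension 2) consists of the simplices:

  0-simplices (7): [1], [2], [3], [4], [5], [6], [7]
  1-simplices (21): [1,2], [1,3], [1,4], [1,5], [1,6], [1,7], [2,3], [2,4], [2,5], [2,6], [2,7], [3,4], [3,5], [3,6], [3,7], [4,5], [4,6], [4,7], [5,6], [5,7], [6,7]
  2-simplices (14): [1,2,4], [1,2,6], [1,3,4], [1,3,5], [1,5,7], [1,6,7], [2,3,5], [2,3,7], [2,4,7], [2,5,6], [3,4,6], [3,6,7], [4,5,6], [4,5,7]

so the chain groups are C_0 ≅ Z^7, C_1 ≅ Z^21, C_2 ≅ Z^14.

The boundary map ∂_1: C_1 → C_0 is given by ∂[p,q] = [q] − [p].
The 7×21 boundary matrix has rank 6 and Smith normal form diag(1,1,1,1,1,1).

∂_2: C_2 → C_1 maps a triangle to the signed sum of its edges. For instance
  ∂[1,2,6] = [2,6] − [1,6] + [1,2],
  ∂[3,4,6] = [4,6] − [3,6] + [3,4].
The resulting 21×14 matrix has rank 13, and its Smith normal form has invariant factors (1,1,1,1,1,1,1,1,1,1,1,1,1).

Computing H_k = (kernel of ∂_k) / (image of ∂_{k+1}):

  H_0: rank C_0 − rank ∂_1 = 7 − 6 = 1, and the invariant factors of ∂_1 are all 1, so H_0 ≅ Z.

(K is a triangulation of the torus T^2.)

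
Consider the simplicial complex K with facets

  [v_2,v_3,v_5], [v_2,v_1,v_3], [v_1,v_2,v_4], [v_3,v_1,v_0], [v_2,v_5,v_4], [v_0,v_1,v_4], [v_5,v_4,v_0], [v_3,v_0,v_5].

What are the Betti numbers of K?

b_0 = 1, b_1 = 0, b_2 = 1.

Take the total order v_0 < v_1 < v_2 < v_3 < v_4 < v_5 on the vertex set. Then K (dimension 2) consists of the simplices:

  0-simplices (6): [v_0], [v_1], [v_2], [v_3], [v_4], [v_5]
  1-simplices (12): [v_0,v_1], [v_0,v_3], [v_0,v_4], [v_0,v_5], [v_1,v_2], [v_1,v_3], [v_1,v_4], [v_2,v_3], [v_2,v_4], [v_2,v_5], [v_3,v_5], [v_4,v_5]
  2-simplices (8): [v_0,v_1,v_3], [v_0,v_1,v_4], [v_0,v_3,v_5], [v_0,v_4,v_5], [v_1,v_2,v_3], [v_1,v_2,v_4], [v_2,v_3,v_5], [v_2,v_4,v_5]

Hence C_0 ≅ Z^6, C_1 ≅ Z^12, C_2 ≅ Z^8.

Boundary ∂_1: C_1 → C_0 maps an edge to its endpoints' difference, ∂[p,q] = q − p. For instance
  ∂[v_4,v_5] = [v_5] − [v_4].
The resulting 6×12 matrix has rank 5, and its Smith normal form has invariant factors (1,1,1,1,1).

Boundary ∂_2: C_2 → C_1 sends each 2-simplex [p,q,r] to [q,r] − [p,r] + [p,q]. For instance
  ∂[v_0,v_1,v_4] = [v_1,v_4] − [v_0,v_4] + [v_0,v_1],
  ∂[v_0,v_1,v_3] = [v_1,v_3] − [v_0,v_3] + [v_0,v_1].
This gives a 12×8 integer matrix of rank 7; reducing to Smith normal form yields diagonal entries (1,1,1,1,1,1,1).

Reading off H_k = ker ∂_k / im ∂_{k+1}:

  H_0: rank C_0 − rank ∂_1 = 6 − 5 = 1, and the invariant factors of ∂_1 are all 1, so H_0 = Z.
  H_1: rank ker ∂_1 − rank ∂_2 = (12 − 5) − 7 = 0, and the invariant factors of ∂_2 are all 1, so H_1 = 0.
  H_2: rank ker ∂_2 − rank ∂_3 = (8 − 7) − 0 = 1, and there is no ∂_3, so H_2 = Z.

As a check, the Euler characteristic is 6 − 12 + 8 = 2, which agrees with 1 − 0 + 1 = 2.

Hence the Betti numbers are b_0 = 1, b_1 = 0, b_2 = 1.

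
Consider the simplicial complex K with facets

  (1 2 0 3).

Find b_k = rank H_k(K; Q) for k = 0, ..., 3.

We work with the vertex ordering 0 < 1 < 2 < 3. The simplices of K, each written with vertices in increasing order, are:

  0-simplices (4): [0], [1], [2], [3]
  1-simplices (6): [0,1], [0,2], [0,3], [1,2], [1,3], [2,3]
  2-simplices (4): [0,1,2], [0,1,3], [0,2,3], [1,2,3]
  3-simplices (1): [0,1,2,3]

so the chain groups are C_0 ≅ Z^4, C_1 ≅ Z^6, C_2 ≅ Z^4, C_3 ≅ Z^1.

The boundary map ∂_1: C_1 → C_0 maps an edge to its endpoints' difference, ∂[p,q] = q − p. For instance
  ∂[0,2] = [2] − [0].
This gives a 4×6 integer matrix of rank 3; reducing to Smith normal form yields diagonal entries (1,1,1).

Boundary ∂_2: C_2 → C_1 sends each 2-simplex [p,q,r] to [q,r] − [p,r] + [p,q]. For instance
  ∂[0,1,2] = [1,2] − [0,2] + [0,1],
  ∂[1,2,3] = [2,3] − [1,3] + [1,2].
This gives a 6×4 integer matrix of rank 3; reducing to Smith normal form yields diagonal entries (1,1,1).

∂_3: C_3 → C_2 sends each 3-simplex σ to the alternating sum Σ_i (−1)^i (σ with its i-th vertex removed). For instance
  ∂[0,1,2,3] = [1,2,3] − [0,2,3] + [0,1,3] − [0,1,2].
The 4×1 boundary matrix has rank 1 and Smith normal form diag(1).

Now H_k = ker ∂_k / im ∂_{k+1}, so:

  H_0: rank C_0 − rank ∂_1 = 4 − 3 = 1, and the invariant factors of ∂_1 are all 1, so H_0 = Z.
  H_1: rank ker ∂_1 − rank ∂_2 = (6 − 3) − 3 = 0, and the invariant factors of ∂_2 are all 1, so H_1 = 0.
  H_2: rank ker ∂_2 − rank ∂_3 = (4 − 3) − 1 = 0, and the invariant factors of ∂_3 are all 1, so H_2 = 0.
  H_3: rank ker ∂_3 − rank ∂_4 = (1 − 1) − 0 = 0, and there is no ∂_4, so H_3 = 0.

(K is a triangulation of the 3-simplex.)

Hence the Betti numbers are b_0 = 1, b_1 = 0, b_2 = 0, b_3 = 0.

b_0 = 1, b_1 = 0, b_2 = 0, b_3 = 0.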